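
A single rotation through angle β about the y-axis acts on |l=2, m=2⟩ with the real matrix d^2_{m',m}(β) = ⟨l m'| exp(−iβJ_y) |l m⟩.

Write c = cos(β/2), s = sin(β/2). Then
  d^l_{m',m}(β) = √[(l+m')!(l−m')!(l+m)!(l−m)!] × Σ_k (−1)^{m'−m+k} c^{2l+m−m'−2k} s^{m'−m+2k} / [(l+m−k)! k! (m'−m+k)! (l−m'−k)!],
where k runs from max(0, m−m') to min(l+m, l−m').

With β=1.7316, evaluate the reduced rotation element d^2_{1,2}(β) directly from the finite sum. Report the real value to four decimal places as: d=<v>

d=0.4145

d^2_{1,2}(β=1.7316) via Wigner's sum:
c=cos(1.7316/2)=0.648031, s=sin(1.7316/2)=0.761614; N=√[6·1·24·1]=12.000000
Admissible k: 1..1 (factorial args all ≥0)
  k=1: (−1)^0·12.0000/(6)·0.6480^3·0.7616^1 = +0.414526
d^2_{1,2}(1.7316) = +0.414526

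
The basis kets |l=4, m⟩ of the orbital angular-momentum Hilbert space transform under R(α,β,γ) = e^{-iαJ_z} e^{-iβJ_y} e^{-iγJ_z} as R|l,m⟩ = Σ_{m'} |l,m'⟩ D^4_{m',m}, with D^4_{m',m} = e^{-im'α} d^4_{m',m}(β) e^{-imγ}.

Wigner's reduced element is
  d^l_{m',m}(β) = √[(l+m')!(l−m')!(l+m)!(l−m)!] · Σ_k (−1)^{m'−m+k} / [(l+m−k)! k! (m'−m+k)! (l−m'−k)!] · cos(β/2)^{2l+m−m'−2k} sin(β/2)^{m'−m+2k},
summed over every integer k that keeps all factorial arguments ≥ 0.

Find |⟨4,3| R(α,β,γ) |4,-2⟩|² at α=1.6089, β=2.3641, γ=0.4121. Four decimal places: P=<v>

First d^4_{3,-2}(β=2.3641), then the phase factors e^{-i(3)α} and e^{-i(-2)γ}:
With c≡cos(β/2)=0.379029 and s≡sin(β/2)=0.925385, N=[5040·1·2·720]^{1/2}=2693.993318
The bounds max(0,m−m')=0 and min(l+m,l−m')=1 give 2 terms
  k=0: (−1)^5·2693.9933/(240)·0.3790^3·0.9254^5 = -0.414776
  k=1: (−1)^6·2693.9933/(720)·0.3790^1·0.9254^7 = +0.824125
d^4_{3,-2}(2.3641) = -0.414776 +0.824125 = +0.409349
|D^4_{3,-2}|² = |d^4_{3,-2}(β)|² = (+0.409349)² = 0.167567 (the z-rotation phases have unit modulus)

P=0.1676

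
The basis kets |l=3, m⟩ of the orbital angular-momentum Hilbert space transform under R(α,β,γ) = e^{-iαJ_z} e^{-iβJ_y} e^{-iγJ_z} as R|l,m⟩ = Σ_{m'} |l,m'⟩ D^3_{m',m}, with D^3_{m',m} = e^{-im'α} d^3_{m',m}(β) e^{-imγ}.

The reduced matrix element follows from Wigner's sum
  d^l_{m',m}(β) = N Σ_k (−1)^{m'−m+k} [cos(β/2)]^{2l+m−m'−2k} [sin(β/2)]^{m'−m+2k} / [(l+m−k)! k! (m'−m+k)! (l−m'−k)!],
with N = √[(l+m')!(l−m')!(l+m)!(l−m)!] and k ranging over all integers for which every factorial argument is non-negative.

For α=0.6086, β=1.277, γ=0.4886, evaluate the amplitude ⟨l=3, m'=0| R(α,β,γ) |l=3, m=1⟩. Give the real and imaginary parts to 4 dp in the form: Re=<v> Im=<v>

Re=-0.2125 Im=0.1130

Split into d^3_{0,1}(β=1.277) × two z-phases.
c=cos(1.277/2)=0.802991, s=sin(1.277/2)=0.595992; N=√[6·6·24·2]=41.569219
k: max(0,(1)−(0))=1 … min(3+(1),3−(0))=3
  k=1: (−1)^0·41.5692/(12)·0.8030^5·0.5960^1 = +0.689260
  k=2: (−1)^1·41.5692/(4)·0.8030^3·0.5960^3 = -1.139105
  k=3: (−1)^2·41.5692/(12)·0.8030^1·0.5960^5 = +0.209171
d^3_{0,1}(1.277) = +0.689260 -1.139105 +0.209171 = -0.240674
Attach z-rotation phases: D = e^{-i(0)(0.6086)}·(-0.240674)·e^{-i(1)(0.4886)} = -0.212513+0.112970i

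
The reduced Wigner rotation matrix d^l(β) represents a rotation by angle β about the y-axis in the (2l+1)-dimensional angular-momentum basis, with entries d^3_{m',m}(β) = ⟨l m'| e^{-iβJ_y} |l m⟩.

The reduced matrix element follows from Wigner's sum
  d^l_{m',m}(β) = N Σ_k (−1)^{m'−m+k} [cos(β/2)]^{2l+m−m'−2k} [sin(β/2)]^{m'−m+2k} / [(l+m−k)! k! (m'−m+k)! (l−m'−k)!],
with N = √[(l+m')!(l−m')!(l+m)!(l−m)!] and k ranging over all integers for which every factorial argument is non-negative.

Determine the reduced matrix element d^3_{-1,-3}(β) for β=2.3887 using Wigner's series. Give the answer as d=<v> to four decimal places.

d=0.0612

d^3_{-1,-3}(β=2.3887) via Wigner's sum:
With c≡cos(β/2)=0.367618 and s≡sin(β/2)=0.929977, N=[2·24·1·720]^{1/2}=185.903201
k∈{0} keeps every argument non-negative
  k=0: (−1)^2·185.9032/(48)·0.3676^4·0.9300^2 = +0.061175
d^3_{-1,-3}(2.3887) = +0.061175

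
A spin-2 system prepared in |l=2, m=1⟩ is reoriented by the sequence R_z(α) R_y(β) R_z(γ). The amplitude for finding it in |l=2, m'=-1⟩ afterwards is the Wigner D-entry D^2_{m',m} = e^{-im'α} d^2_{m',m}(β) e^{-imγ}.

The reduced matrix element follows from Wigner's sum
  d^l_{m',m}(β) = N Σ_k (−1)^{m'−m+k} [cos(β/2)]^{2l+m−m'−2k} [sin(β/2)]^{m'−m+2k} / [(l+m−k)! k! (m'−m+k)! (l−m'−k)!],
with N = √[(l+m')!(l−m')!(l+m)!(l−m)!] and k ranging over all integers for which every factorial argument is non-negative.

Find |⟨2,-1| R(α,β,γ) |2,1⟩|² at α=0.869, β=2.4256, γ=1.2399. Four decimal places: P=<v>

D^2_{-1,1}(0.869,2.4256,1.2399) = e^{-i·-1·0.869}·d^2_{-1,1}(2.4256)·e^{-i·1·1.2399}. Compute d first:
Half-angle: c=0.350398, s=0.936601. N=√(1·6·6·1)=6.000000
The bounds max(0,m−m')=2 and min(l+m,l−m')=3 give 2 terms
  k=2: (−1)^0·6.0000/(2)·0.3504^2·0.9366^2 = +0.323113
  k=3: (−1)^1·6.0000/(6)·0.3504^0·0.9366^4 = -0.769517
d^2_{-1,1}(2.4256) = +0.323113 -0.769517 = -0.446404
|D^2_{-1,1}|² = |d^2_{-1,1}(β)|² = (-0.446404)² = 0.199276 (the z-rotation phases have unit modulus)

P=0.1993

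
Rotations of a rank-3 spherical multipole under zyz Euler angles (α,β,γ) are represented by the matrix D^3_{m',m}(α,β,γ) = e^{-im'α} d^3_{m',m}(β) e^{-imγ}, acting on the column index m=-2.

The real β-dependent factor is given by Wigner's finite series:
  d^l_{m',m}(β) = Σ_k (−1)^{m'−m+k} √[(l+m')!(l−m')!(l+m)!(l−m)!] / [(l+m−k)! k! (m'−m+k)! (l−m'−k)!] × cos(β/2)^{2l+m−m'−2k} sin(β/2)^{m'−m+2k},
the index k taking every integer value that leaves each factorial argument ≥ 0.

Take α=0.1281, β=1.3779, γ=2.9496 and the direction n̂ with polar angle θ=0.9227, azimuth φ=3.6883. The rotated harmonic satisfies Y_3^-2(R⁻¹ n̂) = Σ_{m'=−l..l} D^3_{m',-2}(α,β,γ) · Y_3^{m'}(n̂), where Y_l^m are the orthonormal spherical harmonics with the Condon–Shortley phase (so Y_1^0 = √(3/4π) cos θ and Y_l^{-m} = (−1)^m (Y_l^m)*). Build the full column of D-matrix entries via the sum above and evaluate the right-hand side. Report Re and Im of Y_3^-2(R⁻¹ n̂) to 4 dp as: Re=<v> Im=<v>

Need the full column D^3_{m',-2} for m'=−3..3 at α=0.1281, β=1.3779, γ=2.9496.
cos(β/2)=0.771914, sin(β/2)=0.635727
d^3_{-3,-2}: single k=1 term ⇒ +0.426767;  D = +0.426767+0.000134i
d^3_{-2,-2}: k∈[0..1] ⇒ +0.211550 -0.717442 = -0.505892;  D = -0.501767+0.064470i
d^3_{-1,-2}: k∈[0..1] ⇒ -0.550954 +0.747392 = +0.196439;  D = +0.190043-0.049719i
d^3_{0,-2}: k∈[0..1] ⇒ +0.785919 -0.533066 = +0.252852;  D = +0.234439-0.094723i
d^3_{1,-2}: k∈[0..1] ⇒ -0.747392 +0.253467 = -0.493925;  D = -0.430567+0.242021i
d^3_{2,-2}: k∈[0..1] ⇒ +0.486621 -0.066012 = +0.420608;  D = +0.337322-0.251248i
d^3_{3,-2}: single k=0 term ⇒ -0.196335;  D = -0.141185+0.136434i
Y_3^{m'}(θ=0.9227,φ=3.6883) and Σ D·Y over m':
  (+0.4268+0.0001i)·(+0.0146+0.2109i)  (-0.5018+0.0645i)·(+0.1802-0.3483i)  (+0.1900-0.0497i)·(-0.1809+0.1101i)  (+0.2344-0.0947i)·(-0.2654+0.0000i)  (-0.4306+0.2420i)·(+0.1809+0.1101i)  (+0.3373-0.2512i)·(+0.1802+0.3483i)  (-0.1412+0.1364i)·(-0.0146+0.2109i)
Y_3^-2(R⁻¹ n̂) = -0.135831+0.368258i

Re=-0.1358 Im=0.3683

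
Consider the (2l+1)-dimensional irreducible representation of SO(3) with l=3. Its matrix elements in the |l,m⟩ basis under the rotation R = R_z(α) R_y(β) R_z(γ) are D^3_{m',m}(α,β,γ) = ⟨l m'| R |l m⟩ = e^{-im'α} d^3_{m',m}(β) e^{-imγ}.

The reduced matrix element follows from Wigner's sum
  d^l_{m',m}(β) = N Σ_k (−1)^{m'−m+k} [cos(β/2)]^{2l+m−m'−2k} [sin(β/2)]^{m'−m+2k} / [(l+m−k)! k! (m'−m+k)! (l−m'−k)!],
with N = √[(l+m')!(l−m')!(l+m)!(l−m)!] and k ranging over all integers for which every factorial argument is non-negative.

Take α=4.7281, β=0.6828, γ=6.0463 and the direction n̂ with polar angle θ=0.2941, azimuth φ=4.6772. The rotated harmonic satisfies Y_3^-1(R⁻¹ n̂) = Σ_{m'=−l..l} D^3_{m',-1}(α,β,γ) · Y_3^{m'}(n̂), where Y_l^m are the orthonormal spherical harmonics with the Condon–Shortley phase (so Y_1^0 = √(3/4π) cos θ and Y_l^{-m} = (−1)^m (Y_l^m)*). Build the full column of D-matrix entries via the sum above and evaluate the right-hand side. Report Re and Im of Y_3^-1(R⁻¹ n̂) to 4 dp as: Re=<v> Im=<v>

Need the full column D^3_{m',-1} for m'=−3..3 at α=4.7281, β=0.6828, γ=6.0463.
cos(β/2)=0.942287, sin(β/2)=0.334807
d^3_{-3,-1}: single k=2 term ⇒ +0.342268;  D = +0.064557+0.336125i
d^3_{-2,-1}: k∈[1..2] ⇒ +0.786520 -0.198592 = +0.587928;  D = -0.575562+0.119949i
d^3_{-1,-1}: k∈[0..2] ⇒ +0.700001 -0.706986 +0.066941 = +0.059957;  D = -0.013153-0.058496i
d^3_{0,-1}: k∈[0..2] ⇒ -0.861589 +0.326320 -0.013732 = -0.549002;  D = -0.533670+0.128838i
d^3_{1,-1}: k∈[0..2] ⇒ +0.530239 -0.089255 +0.001409 = +0.442393;  D = +0.110562+0.428354i
d^3_{2,-1}: k∈[0..1] ⇒ -0.198592 +0.012536 = -0.186056;  D = +0.179399-0.049323i
d^3_{3,-1}: single k=0 term ⇒ +0.043210;  D = -0.012108-0.041479i
Y_3^{m'}(θ=0.2941,φ=4.6772) and Σ D·Y over m':
  (+0.0646+0.3361i)·(+0.0011-0.0101i)  (-0.5756+0.1199i)·(-0.0820-0.0058i)  (-0.0132-0.0585i)·(-0.0118+0.3352i)  (-0.5337+0.1288i)·(+0.5642+0.0000i)  (+0.1106+0.4284i)·(+0.0118+0.3352i)  (+0.1794-0.0493i)·(-0.0820+0.0058i)  (-0.0121-0.0415i)·(-0.0011-0.0101i)
Y_3^-1(R⁻¹ n̂) = -0.387108+0.109536i

Re=-0.3871 Im=0.1095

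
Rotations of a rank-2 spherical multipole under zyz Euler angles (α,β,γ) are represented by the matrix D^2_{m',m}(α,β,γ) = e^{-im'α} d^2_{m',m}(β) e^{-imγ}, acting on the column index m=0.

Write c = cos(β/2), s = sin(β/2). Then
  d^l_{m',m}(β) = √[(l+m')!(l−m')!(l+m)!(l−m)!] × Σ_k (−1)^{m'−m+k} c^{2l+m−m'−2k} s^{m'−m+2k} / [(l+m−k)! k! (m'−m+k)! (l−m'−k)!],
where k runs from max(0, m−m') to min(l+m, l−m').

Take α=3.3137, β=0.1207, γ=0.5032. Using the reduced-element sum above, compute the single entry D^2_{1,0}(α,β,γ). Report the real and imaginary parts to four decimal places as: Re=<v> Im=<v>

Re=0.1442 Im=-0.0251

Split into d^2_{1,0}(β=0.1207) × two z-phases.
With c≡cos(β/2)=0.998179 and s≡sin(β/2)=0.060313, N=[6·1·2·2]^{1/2}=4.898979
Admissible k: 0..1 (factorial args all ≥0)
  k=0: (−1)^1·4.8990/(2)·0.9982^3·0.0603^1 = -0.146932
  k=1: (−1)^2·4.8990/(2)·0.9982^1·0.0603^3 = +0.000536
d^2_{1,0}(0.1207) = -0.146932 +0.000536 = -0.146395
Phases: e^{-i·(1)·3.3137}=-0.985226+0.171259i, e^{-i·(0)·0.5032}=+1.000000+0.000000i ⇒ D=+0.144232-0.025071i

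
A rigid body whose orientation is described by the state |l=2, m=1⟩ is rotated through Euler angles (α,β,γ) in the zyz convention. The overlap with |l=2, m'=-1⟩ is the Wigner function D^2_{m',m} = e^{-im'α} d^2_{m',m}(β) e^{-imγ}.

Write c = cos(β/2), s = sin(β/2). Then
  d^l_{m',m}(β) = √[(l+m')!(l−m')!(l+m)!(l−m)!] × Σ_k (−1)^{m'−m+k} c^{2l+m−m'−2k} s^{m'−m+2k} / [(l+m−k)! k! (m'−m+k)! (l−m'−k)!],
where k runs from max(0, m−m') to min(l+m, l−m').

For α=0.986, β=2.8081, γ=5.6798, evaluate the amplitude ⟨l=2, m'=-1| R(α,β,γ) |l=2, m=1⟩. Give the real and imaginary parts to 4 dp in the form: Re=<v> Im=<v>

First d^2_{-1,1}(β=2.8081), then the phase factors e^{-i(-1)α} and e^{-i(1)γ}:
c=cos(2.8081/2)=0.165975, s=sin(2.8081/2)=0.986130; N=√[1·6·6·1]=6.000000
k: max(0,(1)−(-1))=2 … min(2+(1),2−(-1))=3
  k=2: (−1)^0·6.0000/(2)·0.1660^2·0.9861^2 = +0.080366
  k=3: (−1)^1·6.0000/(6)·0.1660^0·0.9861^4 = -0.945664
d^2_{-1,1}(2.8081) = +0.080366 -0.945664 = -0.865297
Phases: e^{-i·(-1)·0.986}=+0.552030+0.833825i, e^{-i·(1)·5.6798}=+0.823419+0.567433i ⇒ D=+0.016084-0.865148i

Re=0.0161 Im=-0.8651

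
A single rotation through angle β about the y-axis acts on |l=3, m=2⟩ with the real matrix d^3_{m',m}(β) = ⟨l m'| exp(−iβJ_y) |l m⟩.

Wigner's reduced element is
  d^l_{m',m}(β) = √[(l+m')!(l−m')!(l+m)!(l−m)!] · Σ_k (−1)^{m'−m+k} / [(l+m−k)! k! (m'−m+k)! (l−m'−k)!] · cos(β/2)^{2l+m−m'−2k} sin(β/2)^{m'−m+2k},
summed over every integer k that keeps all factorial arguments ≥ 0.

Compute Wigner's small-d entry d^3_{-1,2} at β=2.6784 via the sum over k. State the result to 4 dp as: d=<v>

d=-0.5635

d^3_{-1,2}(β=2.6784) via Wigner's sum:
Half-angle: c=0.229532, s=0.973301. N=√(2·24·120·1)=75.894664
k∈{3,4} keeps every argument non-negative
  k=3: (−1)^0·75.8947/(12)·0.2295^3·0.9733^3 = +0.070518
  k=4: (−1)^1·75.8947/(24)·0.2295^1·0.9733^5 = -0.633985
d^3_{-1,2}(2.6784) = +0.070518 -0.633985 = -0.563467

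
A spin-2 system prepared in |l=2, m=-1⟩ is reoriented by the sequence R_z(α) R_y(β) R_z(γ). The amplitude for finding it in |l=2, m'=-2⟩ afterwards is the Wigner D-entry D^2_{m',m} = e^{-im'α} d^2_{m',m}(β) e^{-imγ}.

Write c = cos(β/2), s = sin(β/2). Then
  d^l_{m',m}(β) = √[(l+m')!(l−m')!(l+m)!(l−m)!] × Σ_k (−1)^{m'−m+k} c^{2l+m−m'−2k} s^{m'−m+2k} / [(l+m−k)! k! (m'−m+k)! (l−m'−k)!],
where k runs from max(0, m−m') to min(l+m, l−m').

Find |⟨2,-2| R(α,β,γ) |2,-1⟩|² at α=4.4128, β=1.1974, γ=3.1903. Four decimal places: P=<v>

P=0.4037

First d^2_{-2,-1}(β=1.1974), then the phase factors e^{-i(-2)α} and e^{-i(-1)γ}:
c=cos(1.1974/2)=0.826069, s=sin(1.1974/2)=0.563569; N=√[1·24·1·6]=12.000000
Admissible k: 1..1 (factorial args all ≥0)
  k=1: (−1)^0·12.0000/(6)·0.8261^3·0.5636^1 = +0.635369
d^2_{-2,-1}(1.1974) = +0.635369
|D^2_{-2,-1}|² = |d^2_{-2,-1}(β)|² = (+0.635369)² = 0.403694 (the z-rotation phases have unit modulus)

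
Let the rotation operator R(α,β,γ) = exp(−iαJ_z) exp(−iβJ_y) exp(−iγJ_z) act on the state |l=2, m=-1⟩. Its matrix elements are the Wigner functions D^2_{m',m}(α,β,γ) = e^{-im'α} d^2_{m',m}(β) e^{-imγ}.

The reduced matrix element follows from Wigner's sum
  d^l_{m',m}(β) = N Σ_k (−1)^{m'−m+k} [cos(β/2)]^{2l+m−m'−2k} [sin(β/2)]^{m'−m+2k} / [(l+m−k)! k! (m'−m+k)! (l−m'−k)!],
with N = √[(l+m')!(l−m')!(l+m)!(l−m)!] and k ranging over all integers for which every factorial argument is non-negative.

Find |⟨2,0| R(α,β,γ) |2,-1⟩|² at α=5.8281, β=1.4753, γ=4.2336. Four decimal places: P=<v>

First d^2_{0,-1}(β=1.4753), then the phase factors e^{-i(0)α} and e^{-i(-1)γ}:
Half-angle: c=0.740051, s=0.672551. N=√(2·2·1·6)=4.898979
k: max(0,(-1)−(0))=0 … min(2+(-1),2−(0))=1
  k=0: (−1)^1·4.8990/(2)·0.7401^3·0.6726^1 = -0.667707
  k=1: (−1)^2·4.8990/(2)·0.7401^1·0.6726^3 = +0.551458
d^2_{0,-1}(1.4753) = -0.667707 +0.551458 = -0.116249
|D^2_{0,-1}|² = |d^2_{0,-1}(β)|² = (-0.116249)² = 0.013514 (the z-rotation phases have unit modulus)

P=0.0135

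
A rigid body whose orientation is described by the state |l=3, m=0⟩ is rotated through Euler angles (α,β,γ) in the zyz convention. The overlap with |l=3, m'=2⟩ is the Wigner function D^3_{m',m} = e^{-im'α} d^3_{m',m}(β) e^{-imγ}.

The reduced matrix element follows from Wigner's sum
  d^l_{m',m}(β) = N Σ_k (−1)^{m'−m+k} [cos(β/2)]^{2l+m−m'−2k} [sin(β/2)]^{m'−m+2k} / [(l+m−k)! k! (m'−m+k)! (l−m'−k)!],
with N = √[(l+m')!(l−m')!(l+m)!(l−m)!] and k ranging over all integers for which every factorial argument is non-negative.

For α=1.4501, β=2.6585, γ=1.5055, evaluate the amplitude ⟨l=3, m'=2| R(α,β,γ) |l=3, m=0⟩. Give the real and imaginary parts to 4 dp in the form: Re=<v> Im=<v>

First d^3_{2,0}(β=2.6585), then the phase factors e^{-i(2)α} and e^{-i(0)γ}:
c=cos(2.6585/2)=0.239204, s=sin(2.6585/2)=0.970969; N=√[120·1·6·6]=65.726707
Admissible k: 0..1 (factorial args all ≥0)
  k=0: (−1)^2·65.7267/(12)·0.2392^4·0.9710^2 = +0.016906
  k=1: (−1)^3·65.7267/(12)·0.2392^2·0.9710^4 = -0.278561
d^3_{2,0}(2.6585) = +0.016906 -0.278561 = -0.261655
D = (-0.971006-0.239055i)·(-0.261655)·(+1.000000+0.000000i) = +0.254069+0.062550i

Re=0.2541 Im=0.0625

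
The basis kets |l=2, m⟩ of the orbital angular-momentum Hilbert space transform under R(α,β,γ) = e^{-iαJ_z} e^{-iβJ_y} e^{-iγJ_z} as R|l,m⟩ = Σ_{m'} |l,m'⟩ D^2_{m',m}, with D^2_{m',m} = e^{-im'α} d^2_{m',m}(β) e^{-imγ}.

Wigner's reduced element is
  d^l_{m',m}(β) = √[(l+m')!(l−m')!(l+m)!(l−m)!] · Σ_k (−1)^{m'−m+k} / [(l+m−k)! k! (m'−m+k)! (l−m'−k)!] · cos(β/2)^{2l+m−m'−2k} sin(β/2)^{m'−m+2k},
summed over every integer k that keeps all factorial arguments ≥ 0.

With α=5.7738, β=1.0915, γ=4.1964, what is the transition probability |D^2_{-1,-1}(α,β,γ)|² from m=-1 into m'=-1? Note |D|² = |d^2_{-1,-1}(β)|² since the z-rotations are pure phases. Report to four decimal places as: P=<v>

Split into d^2_{-1,-1}(β=1.0915) × two z-phases.
With c≡cos(β/2)=0.854738 and s≡sin(β/2)=0.519059, N=[1·6·1·6]^{1/2}=6.000000
Admissible k: 0..1 (factorial args all ≥0)
  k=0: (−1)^0·6.0000/(6)·0.8547^4·0.5191^0 = +0.533743
  k=1: (−1)^1·6.0000/(2)·0.8547^2·0.5191^2 = -0.590502
d^2_{-1,-1}(1.0915) = +0.533743 -0.590502 = -0.056759
|D^2_{-1,-1}|² = |d^2_{-1,-1}(β)|² = (-0.056759)² = 0.003222 (the z-rotation phases have unit modulus)

P=0.0032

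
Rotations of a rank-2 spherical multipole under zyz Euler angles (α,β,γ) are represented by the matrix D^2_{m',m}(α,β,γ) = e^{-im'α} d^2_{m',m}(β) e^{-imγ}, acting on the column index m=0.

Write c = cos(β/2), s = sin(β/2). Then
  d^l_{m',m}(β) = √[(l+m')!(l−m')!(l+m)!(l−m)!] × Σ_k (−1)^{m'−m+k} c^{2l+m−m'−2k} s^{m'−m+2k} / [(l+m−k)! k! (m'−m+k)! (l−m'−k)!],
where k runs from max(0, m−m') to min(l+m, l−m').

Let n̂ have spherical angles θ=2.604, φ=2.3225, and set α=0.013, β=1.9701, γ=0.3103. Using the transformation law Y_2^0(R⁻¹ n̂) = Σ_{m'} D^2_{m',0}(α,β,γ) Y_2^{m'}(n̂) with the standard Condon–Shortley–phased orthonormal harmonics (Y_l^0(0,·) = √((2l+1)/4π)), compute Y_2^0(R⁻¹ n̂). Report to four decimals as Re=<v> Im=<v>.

Re=-0.3151 Im=0.0000

Need the full column D^2_{m',0} for m'=−2..2 at α=0.013, β=1.9701, γ=0.3103.
cos(β/2)=0.552821, sin(β/2)=0.833300
d^2_{-2,0}: single k=2 term ⇒ +0.519814;  D = +0.519638+0.013514i
d^2_{-1,0}: k∈[1..2] ⇒ +0.344851 -0.783546 = -0.438695;  D = -0.438657-0.005703i
d^2_{0,0}: k∈[0..2] ⇒ +0.093398 -0.848853 +0.482175 = -0.273279;  D = -0.273279+0.000000i
d^2_{1,0}: k∈[0..1] ⇒ -0.344851 +0.783546 = +0.438695;  D = +0.438657-0.005703i
d^2_{2,0}: single k=0 term ⇒ +0.519814;  D = +0.519638-0.013514i
Y_2^{m'}(θ=2.604,φ=2.3225) and Σ D·Y over m':
  (+0.5196+0.0135i)·(-0.0068+0.1011i)  (-0.4387-0.0057i)·(+0.2320+0.2482i)  (-0.2733+0.0000i)·(+0.3827+0.0000i)  (+0.4387-0.0057i)·(-0.2320+0.2482i)  (+0.5196-0.0135i)·(-0.0068-0.1011i)
Y_2^0(R⁻¹ n̂) = -0.315141+0.000000i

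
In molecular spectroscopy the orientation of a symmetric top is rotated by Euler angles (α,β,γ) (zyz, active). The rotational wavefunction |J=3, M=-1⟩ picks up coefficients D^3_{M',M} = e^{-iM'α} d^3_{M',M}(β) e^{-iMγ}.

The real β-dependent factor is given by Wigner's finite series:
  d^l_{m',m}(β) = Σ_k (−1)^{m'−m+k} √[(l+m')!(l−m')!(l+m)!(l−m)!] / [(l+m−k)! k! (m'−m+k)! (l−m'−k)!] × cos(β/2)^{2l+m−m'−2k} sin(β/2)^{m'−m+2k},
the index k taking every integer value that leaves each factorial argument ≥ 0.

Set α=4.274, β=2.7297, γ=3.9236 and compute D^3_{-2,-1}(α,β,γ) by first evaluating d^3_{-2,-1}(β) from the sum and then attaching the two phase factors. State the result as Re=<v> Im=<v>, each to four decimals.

First d^3_{-2,-1}(β=2.7297), then the phase factors e^{-i(-2)α} and e^{-i(-1)γ}:
Half-angle: c=0.204494, s=0.978868. N=√(1·120·2·24)=75.894664
k∈{1,2} keeps every argument non-negative
  k=1: (−1)^0·75.8947/(24)·0.2045^5·0.9789^1 = +0.001107
  k=2: (−1)^1·75.8947/(12)·0.2045^3·0.9789^3 = -0.050727
d^3_{-2,-1}(2.7297) = +0.001107 -0.050727 = -0.049620
Attach z-rotation phases: D = e^{-i(-2)(4.274)}·(-0.049620)·e^{-i(-1)(3.9236)} = -0.049398+0.004696i

Re=-0.0494 Im=0.0047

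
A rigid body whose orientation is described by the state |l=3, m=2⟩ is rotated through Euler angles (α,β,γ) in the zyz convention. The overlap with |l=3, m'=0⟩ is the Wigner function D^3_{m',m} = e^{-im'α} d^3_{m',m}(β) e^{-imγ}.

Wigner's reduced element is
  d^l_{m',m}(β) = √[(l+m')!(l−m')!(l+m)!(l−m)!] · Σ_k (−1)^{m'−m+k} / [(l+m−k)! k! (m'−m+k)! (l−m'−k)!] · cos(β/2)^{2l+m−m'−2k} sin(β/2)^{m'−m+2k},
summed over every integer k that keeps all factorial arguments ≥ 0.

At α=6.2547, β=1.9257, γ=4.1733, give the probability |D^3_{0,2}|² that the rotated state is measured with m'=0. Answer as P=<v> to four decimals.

Split into d^3_{0,2}(β=1.9257) × two z-phases.
With c≡cos(β/2)=0.571183 and s≡sin(β/2)=0.820823, N=[6·6·120·1]^{1/2}=65.726707
Admissible k: 2..3 (factorial args all ≥0)
  k=2: (−1)^0·65.7267/(12)·0.5712^4·0.8208^2 = +0.392790
  k=3: (−1)^1·65.7267/(12)·0.5712^2·0.8208^4 = -0.811164
d^3_{0,2}(1.9257) = +0.392790 -0.811164 = -0.418374
|D^3_{0,2}|² = |d^3_{0,2}(β)|² = (-0.418374)² = 0.175037 (the z-rotation phases have unit modulus)

P=0.1750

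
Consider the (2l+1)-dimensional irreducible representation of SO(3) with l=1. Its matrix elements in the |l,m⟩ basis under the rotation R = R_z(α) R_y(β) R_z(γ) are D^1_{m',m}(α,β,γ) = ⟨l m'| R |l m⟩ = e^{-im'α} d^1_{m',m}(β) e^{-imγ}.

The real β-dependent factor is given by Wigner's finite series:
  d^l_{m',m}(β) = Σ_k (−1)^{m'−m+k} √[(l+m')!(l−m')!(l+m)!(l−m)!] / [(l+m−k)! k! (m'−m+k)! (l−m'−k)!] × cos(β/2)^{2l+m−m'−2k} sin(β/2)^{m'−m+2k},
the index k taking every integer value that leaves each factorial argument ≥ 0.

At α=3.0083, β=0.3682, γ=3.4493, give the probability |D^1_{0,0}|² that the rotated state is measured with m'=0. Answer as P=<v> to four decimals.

P=0.8704

D^1_{0,0}(3.0083,0.3682,3.4493) = e^{-i·0·3.0083}·d^1_{0,0}(0.3682)·e^{-i·0·3.4493}. Compute d first:
With c≡cos(β/2)=0.983101 and s≡sin(β/2)=0.183062, N=[1·1·1·1]^{1/2}=1.000000
k: max(0,(0)−(0))=0 … min(1+(0),1−(0))=1
  k=0: (−1)^0·1.0000/(1)·0.9831^2·0.1831^0 = +0.966488
  k=1: (−1)^1·1.0000/(1)·0.9831^0·0.1831^2 = -0.033512
d^1_{0,0}(0.3682) = +0.966488 -0.033512 = +0.932977
|D^1_{0,0}|² = |d^1_{0,0}(β)|² = (+0.932977)² = 0.870446 (the z-rotation phases have unit modulus)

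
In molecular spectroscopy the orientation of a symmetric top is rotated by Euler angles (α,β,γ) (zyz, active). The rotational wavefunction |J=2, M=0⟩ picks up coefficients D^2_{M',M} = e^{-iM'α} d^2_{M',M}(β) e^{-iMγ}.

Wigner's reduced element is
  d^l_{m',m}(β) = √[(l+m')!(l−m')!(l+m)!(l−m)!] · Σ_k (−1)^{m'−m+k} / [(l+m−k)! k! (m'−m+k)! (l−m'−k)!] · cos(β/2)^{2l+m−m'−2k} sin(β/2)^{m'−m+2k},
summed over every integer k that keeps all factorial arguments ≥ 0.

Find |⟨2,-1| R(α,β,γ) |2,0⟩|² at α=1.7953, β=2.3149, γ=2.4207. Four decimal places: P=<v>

First d^2_{-1,0}(β=2.3149), then the phase factors e^{-i(-1)α} and e^{-i(0)γ}:
c=cos(2.3149/2)=0.401676, s=sin(2.3149/2)=0.915782; N=√[1·6·2·2]=4.898979
k∈{1,2} keeps every argument non-negative
  k=1: (−1)^0·4.8990/(2)·0.4017^3·0.9158^1 = +0.145377
  k=2: (−1)^1·4.8990/(2)·0.4017^1·0.9158^3 = -0.755662
d^2_{-1,0}(2.3149) = +0.145377 -0.755662 = -0.610285
|D^2_{-1,0}|² = |d^2_{-1,0}(β)|² = (-0.610285)² = 0.372448 (the z-rotation phases have unit modulus)

P=0.3724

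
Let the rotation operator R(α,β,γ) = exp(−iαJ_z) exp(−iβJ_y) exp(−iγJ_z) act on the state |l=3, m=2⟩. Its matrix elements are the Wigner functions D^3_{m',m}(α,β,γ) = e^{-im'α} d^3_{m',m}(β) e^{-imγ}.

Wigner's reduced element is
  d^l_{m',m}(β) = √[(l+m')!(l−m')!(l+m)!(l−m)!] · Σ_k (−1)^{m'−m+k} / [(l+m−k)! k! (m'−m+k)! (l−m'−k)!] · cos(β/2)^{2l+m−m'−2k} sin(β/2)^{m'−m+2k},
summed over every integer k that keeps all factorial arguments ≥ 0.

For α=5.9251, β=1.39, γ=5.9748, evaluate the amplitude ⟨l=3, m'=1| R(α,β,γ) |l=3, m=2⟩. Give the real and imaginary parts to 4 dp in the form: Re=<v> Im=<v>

Split into d^3_{1,2}(β=1.39) × two z-phases.
With c≡cos(β/2)=0.768054 and s≡sin(β/2)=0.640385, N=[24·2·120·1]^{1/2}=75.894664
Admissible k: 1..2 (factorial args all ≥0)
  k=1: (−1)^0·75.8947/(24)·0.7681^5·0.6404^1 = +0.541252
  k=2: (−1)^1·75.8947/(12)·0.7681^3·0.6404^3 = -0.752539
d^3_{1,2}(1.39) = +0.541252 -0.752539 = -0.211287
D = (+0.936570+0.350482i)·(-0.211287)·(+0.815751+0.578404i) = -0.118593-0.174866i

Re=-0.1186 Im=-0.1749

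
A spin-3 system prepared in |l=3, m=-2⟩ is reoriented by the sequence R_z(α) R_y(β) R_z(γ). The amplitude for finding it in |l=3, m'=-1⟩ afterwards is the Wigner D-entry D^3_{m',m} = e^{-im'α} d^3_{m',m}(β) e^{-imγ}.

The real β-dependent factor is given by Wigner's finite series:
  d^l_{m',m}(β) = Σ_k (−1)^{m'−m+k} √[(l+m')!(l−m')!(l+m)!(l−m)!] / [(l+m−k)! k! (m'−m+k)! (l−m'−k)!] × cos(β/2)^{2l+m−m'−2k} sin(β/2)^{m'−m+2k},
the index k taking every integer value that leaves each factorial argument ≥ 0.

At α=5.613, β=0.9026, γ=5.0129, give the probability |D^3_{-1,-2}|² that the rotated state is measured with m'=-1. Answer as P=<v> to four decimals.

P=0.1862

D^3_{-1,-2}(5.613,0.9026,5.0129) = e^{-i·-1·5.613}·d^3_{-1,-2}(0.9026)·e^{-i·-2·5.0129}. Compute d first:
c=cos(0.9026/2)=0.899881, s=sin(0.9026/2)=0.436136; N=√[2·24·1·120]=75.894664
The bounds max(0,m−m')=0 and min(l+m,l−m')=1 give 2 terms
  k=0: (−1)^1·75.8947/(24)·0.8999^5·0.4361^1 = -0.813855
  k=1: (−1)^2·75.8947/(12)·0.8999^3·0.4361^3 = +0.382340
d^3_{-1,-2}(0.9026) = -0.813855 +0.382340 = -0.431514
|D^3_{-1,-2}|² = |d^3_{-1,-2}(β)|² = (-0.431514)² = 0.186205 (the z-rotation phases have unit modulus)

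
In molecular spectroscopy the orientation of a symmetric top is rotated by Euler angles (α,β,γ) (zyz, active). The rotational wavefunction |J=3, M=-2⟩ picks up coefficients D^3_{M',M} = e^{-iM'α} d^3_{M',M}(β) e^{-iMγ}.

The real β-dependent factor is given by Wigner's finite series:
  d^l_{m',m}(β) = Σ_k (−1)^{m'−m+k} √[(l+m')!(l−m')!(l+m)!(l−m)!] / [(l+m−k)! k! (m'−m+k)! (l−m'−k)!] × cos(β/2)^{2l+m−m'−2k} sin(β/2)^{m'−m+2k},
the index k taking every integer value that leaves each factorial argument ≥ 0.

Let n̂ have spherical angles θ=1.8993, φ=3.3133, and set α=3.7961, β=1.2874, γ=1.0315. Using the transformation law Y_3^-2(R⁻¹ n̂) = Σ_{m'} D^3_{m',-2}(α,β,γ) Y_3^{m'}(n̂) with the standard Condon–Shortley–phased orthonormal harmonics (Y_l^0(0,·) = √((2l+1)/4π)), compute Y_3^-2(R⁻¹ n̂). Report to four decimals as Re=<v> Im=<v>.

Need the full column D^3_{m',-2} for m'=−3..3 at α=3.7961, β=1.2874, γ=1.0315.
cos(β/2)=0.799881, sin(β/2)=0.600159
d^3_{-3,-2}: single k=1 term ⇒ +0.481358;  D = +0.304865+0.372508i
d^3_{-2,-2}: k∈[0..1] ⇒ +0.261909 -0.737231 = -0.475322;  D = +0.462759+0.108558i
d^3_{-1,-2}: k∈[0..1] ⇒ -0.621430 +0.699689 = +0.078258;  D = +0.071326-0.032202i
d^3_{0,-2}: k∈[0..1] ⇒ +0.807596 -0.454649 = +0.352947;  D = -0.166792+0.311050i
d^3_{1,-2}: k∈[0..1] ⇒ -0.699689 +0.196951 = -0.502738;  D = +0.081238+0.496131i
d^3_{2,-2}: k∈[0..1] ⇒ +0.415036 -0.046730 = +0.368306;  D = +0.268483+0.252124i
d^3_{3,-2}: single k=0 term ⇒ -0.152557;  D = +0.151803+0.015151i
Y_3^{m'}(θ=1.8993,φ=3.3133) and Σ D·Y over m':
  (+0.3049+0.3725i)·(-0.3079+0.1743i)  (+0.4628+0.1086i)·(-0.2782+0.0995i)  (+0.0713-0.0322i)·(+0.1445-0.0251i)  (-0.1668+0.3110i)·(+0.2985+0.0000i)  (+0.0812+0.4961i)·(-0.1445-0.0251i)  (+0.2685+0.2521i)·(-0.2782-0.0995i)  (+0.1518+0.0152i)·(+0.3079+0.1743i)
Y_3^-2(R⁻¹ n̂) = -0.343410-0.098763i

Re=-0.3434 Im=-0.0988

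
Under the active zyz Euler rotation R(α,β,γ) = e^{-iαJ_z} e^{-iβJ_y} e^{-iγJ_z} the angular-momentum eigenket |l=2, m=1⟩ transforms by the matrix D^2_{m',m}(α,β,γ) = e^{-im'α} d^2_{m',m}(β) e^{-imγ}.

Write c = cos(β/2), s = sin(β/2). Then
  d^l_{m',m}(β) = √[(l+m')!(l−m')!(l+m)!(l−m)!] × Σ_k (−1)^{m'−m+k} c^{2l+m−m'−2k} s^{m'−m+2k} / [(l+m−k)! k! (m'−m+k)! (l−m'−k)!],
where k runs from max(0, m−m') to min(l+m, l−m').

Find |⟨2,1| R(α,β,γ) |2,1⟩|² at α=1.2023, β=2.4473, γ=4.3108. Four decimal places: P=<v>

P=0.0862

D^2_{1,1}(1.2023,2.4473,4.3108) = e^{-i·1·1.2023}·d^2_{1,1}(2.4473)·e^{-i·1·4.3108}. Compute d first:
c=cos(2.4473/2)=0.340216, s=sin(2.4473/2)=0.940347; N=√[6·1·6·1]=6.000000
The bounds max(0,m−m')=0 and min(l+m,l−m')=1 give 2 terms
  k=0: (−1)^0·6.0000/(6)·0.3402^4·0.9403^0 = +0.013397
  k=1: (−1)^1·6.0000/(2)·0.3402^2·0.9403^2 = -0.307048
d^2_{1,1}(2.4473) = +0.013397 -0.307048 = -0.293651
|D^2_{1,1}|² = |d^2_{1,1}(β)|² = (-0.293651)² = 0.086231 (the z-rotation phases have unit modulus)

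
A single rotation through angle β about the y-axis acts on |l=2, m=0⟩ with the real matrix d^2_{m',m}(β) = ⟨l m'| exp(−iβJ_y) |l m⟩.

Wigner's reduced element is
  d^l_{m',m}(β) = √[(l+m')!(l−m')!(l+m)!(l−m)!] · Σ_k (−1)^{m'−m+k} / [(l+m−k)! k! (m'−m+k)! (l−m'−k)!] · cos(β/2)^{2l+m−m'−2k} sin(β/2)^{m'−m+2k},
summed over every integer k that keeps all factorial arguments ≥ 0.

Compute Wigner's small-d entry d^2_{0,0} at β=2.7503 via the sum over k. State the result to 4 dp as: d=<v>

d^2_{0,0}(β=2.7503) via Wigner's sum:
Half-angle: c=0.194401, s=0.980922. N=√(2·2·2·2)=4.000000
Admissible k: 0..2 (factorial args all ≥0)
  k=0: (−1)^0·4.0000/(4)·0.1944^4·0.9809^0 = +0.001428
  k=1: (−1)^1·4.0000/(1)·0.1944^2·0.9809^2 = -0.145454
  k=2: (−1)^2·4.0000/(4)·0.1944^0·0.9809^4 = +0.925845
d^2_{0,0}(2.7503) = +0.001428 -0.145454 +0.925845 = +0.781820

d=0.7818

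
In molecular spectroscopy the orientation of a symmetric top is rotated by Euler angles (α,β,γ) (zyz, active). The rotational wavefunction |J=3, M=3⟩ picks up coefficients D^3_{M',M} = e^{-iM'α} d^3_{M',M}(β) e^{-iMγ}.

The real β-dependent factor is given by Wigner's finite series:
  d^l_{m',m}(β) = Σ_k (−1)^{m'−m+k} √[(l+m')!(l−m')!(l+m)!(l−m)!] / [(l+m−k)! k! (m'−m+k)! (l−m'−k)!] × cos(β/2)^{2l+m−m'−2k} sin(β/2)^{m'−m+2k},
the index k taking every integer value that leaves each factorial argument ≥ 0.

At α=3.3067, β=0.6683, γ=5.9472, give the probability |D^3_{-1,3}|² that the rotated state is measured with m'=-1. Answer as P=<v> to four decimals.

P=0.0016

D^3_{-1,3}(3.3067,0.6683,5.9472) = e^{-i·-1·3.3067}·d^3_{-1,3}(0.6683)·e^{-i·3·5.9472}. Compute d first:
With c≡cos(β/2)=0.944689 and s≡sin(β/2)=0.327966, N=[2·24·720·1]^{1/2}=185.903201
k∈{4} keeps every argument non-negative
  k=4: (−1)^0·185.9032/(48)·0.9447^2·0.3280^4 = +0.039989
d^3_{-1,3}(0.6683) = +0.039989
|D^3_{-1,3}|² = |d^3_{-1,3}(β)|² = (+0.039989)² = 0.001599 (the z-rotation phases have unit modulus)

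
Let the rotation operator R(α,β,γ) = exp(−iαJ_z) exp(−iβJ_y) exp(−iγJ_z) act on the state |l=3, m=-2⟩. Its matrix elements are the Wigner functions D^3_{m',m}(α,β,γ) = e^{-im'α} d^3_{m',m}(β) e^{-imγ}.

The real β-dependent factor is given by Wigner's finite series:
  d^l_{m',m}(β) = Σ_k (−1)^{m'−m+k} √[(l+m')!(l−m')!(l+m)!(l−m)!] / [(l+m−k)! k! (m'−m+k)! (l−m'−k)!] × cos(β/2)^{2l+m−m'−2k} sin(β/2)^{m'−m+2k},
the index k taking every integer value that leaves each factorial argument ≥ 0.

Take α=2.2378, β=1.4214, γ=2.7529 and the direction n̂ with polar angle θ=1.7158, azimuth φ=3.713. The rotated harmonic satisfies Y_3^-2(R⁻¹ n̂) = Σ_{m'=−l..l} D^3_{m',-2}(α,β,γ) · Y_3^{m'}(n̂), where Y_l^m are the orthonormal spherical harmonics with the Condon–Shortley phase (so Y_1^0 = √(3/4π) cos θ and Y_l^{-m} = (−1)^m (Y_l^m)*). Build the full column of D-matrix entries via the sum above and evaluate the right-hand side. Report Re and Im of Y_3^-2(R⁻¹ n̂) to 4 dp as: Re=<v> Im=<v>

Re=-0.0654 Im=0.0325

Need the full column D^3_{m',-2} for m'=−3..3 at α=2.2378, β=1.4214, γ=2.7529.
cos(β/2)=0.757905, sin(β/2)=0.652364
d^3_{-3,-2}: single k=1 term ⇒ +0.399614;  D = +0.375773-0.135964i
d^3_{-2,-2}: k∈[0..1] ⇒ +0.189535 -0.702119 = -0.512584;  D = +0.435206+0.270809i
d^3_{-1,-2}: k∈[0..1] ⇒ -0.515900 +0.764444 = +0.248545;  D = +0.027379+0.247032i
d^3_{0,-2}: k∈[0..1] ⇒ +0.769133 -0.569839 = +0.199294;  D = +0.142047-0.139789i
d^3_{1,-2}: k∈[0..1] ⇒ -0.764444 +0.283183 = -0.481262;  D = +0.477422+0.060673i
d^3_{2,-2}: k∈[0..1] ⇒ +0.520189 -0.077080 = +0.443109;  D = +0.228045+0.379923i
d^3_{3,-2}: single k=0 term ⇒ -0.219352;  D = -0.077928+0.205043i
Y_3^{m'}(θ=1.7158,φ=3.713) and Σ D·Y over m':
  (+0.3758-0.1360i)·(+0.0578+0.4001i)  (+0.4352+0.2708i)·(-0.0600+0.1315i)  (+0.0274+0.2470i)·(+0.2409-0.1549i)  (+0.1420-0.1398i)·(+0.1561+0.0000i)  (+0.4774+0.0607i)·(-0.2409-0.1549i)  (+0.2280+0.3799i)·(-0.0600-0.1315i)  (-0.0779+0.2050i)·(-0.0578+0.4001i)
Y_3^-2(R⁻¹ n̂) = -0.065449+0.032538i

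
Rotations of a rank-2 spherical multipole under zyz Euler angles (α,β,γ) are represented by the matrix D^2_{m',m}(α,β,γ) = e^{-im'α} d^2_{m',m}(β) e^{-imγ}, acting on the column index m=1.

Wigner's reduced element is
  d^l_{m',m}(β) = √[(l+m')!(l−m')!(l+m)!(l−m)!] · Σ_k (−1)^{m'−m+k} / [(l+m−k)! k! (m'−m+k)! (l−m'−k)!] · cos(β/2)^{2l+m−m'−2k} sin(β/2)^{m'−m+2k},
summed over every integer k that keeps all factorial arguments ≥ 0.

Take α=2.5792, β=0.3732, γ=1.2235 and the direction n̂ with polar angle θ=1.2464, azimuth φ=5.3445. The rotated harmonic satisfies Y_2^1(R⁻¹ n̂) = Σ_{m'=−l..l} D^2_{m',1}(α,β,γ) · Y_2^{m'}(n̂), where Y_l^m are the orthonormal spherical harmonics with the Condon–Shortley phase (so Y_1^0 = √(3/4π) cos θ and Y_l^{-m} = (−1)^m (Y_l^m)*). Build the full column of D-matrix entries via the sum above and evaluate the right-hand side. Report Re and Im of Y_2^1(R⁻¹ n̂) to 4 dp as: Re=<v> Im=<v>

Need the full column D^2_{m',1} for m'=−2..2 at α=2.5792, β=0.3732, γ=1.2235.
cos(β/2)=0.982641, sin(β/2)=0.185519
d^2_{-2,1}: single k=3 term ⇒ +0.012548;  D = -0.008803-0.008943i
d^2_{-1,1}: k∈[2..3] ⇒ +0.099698 -0.001185 = +0.098514;  D = +0.021027+0.096244i
d^2_{0,1}: k∈[1..2] ⇒ +0.431170 -0.015369 = +0.415801;  D = +0.141521-0.390976i
d^2_{1,1}: k∈[0..1] ⇒ +0.932350 -0.099698 = +0.832652;  D = -0.657223+0.511241i
d^2_{2,1}: single k=0 term ⇒ -0.352049;  D = -0.350335+0.034696i
Y_2^{m'}(θ=1.2464,φ=5.3445) and Σ D·Y over m':
  (-0.0088-0.0089i)·(-0.1047+0.3309i)  (+0.0210+0.0962i)·(+0.1379+0.1883i)  (+0.1415-0.3910i)·(-0.2193+0.0000i)  (-0.6572+0.5112i)·(-0.1379+0.1883i)  (-0.3503+0.0347i)·(-0.1047-0.3309i)
Y_2^1(R⁻¹ n̂) = +0.000163+0.019002i

Re=0.0002 Im=0.0190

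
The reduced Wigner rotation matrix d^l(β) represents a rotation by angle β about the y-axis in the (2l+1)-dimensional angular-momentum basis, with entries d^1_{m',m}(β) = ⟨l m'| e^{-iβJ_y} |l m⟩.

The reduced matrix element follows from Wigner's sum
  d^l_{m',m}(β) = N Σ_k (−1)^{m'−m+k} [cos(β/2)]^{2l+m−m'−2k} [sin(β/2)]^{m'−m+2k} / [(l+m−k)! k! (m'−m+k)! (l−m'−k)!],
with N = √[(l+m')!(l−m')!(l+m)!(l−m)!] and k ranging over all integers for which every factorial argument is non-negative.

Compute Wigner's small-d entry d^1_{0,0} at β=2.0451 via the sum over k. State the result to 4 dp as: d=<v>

d^1_{0,0}(β=2.0451) via Wigner's sum:
With c≡cos(β/2)=0.521191 and s≡sin(β/2)=0.853440, N=[1·1·1·1]^{1/2}=1.000000
Admissible k: 0..1 (factorial args all ≥0)
  k=0: (−1)^0·1.0000/(1)·0.5212^2·0.8534^0 = +0.271640
  k=1: (−1)^1·1.0000/(1)·0.5212^0·0.8534^2 = -0.728360
d^1_{0,0}(2.0451) = +0.271640 -0.728360 = -0.456719

d=-0.4567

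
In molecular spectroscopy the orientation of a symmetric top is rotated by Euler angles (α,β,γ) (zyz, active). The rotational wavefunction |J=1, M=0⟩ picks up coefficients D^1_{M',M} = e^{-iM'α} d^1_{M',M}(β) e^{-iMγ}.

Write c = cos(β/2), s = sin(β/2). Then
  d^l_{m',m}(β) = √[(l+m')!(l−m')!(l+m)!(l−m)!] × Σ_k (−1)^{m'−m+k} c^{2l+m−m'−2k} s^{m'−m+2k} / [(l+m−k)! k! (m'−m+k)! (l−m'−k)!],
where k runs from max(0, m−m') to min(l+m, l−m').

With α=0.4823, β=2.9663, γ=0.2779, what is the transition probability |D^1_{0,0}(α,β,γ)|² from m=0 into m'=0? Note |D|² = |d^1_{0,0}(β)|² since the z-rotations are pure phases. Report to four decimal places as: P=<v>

P=0.9696

Split into d^1_{0,0}(β=2.9663) × two z-phases.
c=cos(2.9663/2)=0.087534, s=sin(2.9663/2)=0.996162; N=√[1·1·1·1]=1.000000
The bounds max(0,m−m')=0 and min(l+m,l−m')=1 give 2 terms
  k=0: (−1)^0·1.0000/(1)·0.0875^2·0.9962^0 = +0.007662
  k=1: (−1)^1·1.0000/(1)·0.0875^0·0.9962^2 = -0.992338
d^1_{0,0}(2.9663) = +0.007662 -0.992338 = -0.984676
|D^1_{0,0}|² = |d^1_{0,0}(β)|² = (-0.984676)² = 0.969586 (the z-rotation phases have unit modulus)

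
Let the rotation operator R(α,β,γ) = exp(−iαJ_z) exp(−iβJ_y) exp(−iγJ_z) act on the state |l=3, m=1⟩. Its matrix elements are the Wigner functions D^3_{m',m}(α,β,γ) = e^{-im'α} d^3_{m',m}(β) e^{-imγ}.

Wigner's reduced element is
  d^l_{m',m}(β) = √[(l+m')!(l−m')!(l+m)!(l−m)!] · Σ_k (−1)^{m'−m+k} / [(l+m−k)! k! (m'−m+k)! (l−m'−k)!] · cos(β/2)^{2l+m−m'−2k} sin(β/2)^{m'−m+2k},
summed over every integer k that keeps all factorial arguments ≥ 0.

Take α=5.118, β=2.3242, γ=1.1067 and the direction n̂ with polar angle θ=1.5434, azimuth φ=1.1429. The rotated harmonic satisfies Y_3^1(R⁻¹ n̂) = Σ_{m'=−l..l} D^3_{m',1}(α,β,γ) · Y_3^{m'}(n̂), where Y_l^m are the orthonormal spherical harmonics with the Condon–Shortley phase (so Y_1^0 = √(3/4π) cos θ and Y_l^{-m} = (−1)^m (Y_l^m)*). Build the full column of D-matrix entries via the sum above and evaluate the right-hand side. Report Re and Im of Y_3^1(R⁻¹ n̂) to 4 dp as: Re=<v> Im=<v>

Re=-0.0818 Im=0.0059

Need the full column D^3_{m',1} for m'=−3..3 at α=5.118, β=2.3242, γ=1.1067.
cos(β/2)=0.397413, sin(β/2)=0.917640
d^3_{-3,1}: single k=4 term ⇒ +0.433730;  D = -0.047671+0.431102i
d^3_{-2,1}: k∈[3..4] ⇒ +0.306743 -0.817718 = -0.510975;  D = +0.488831-0.148795i
d^3_{-1,1}: k∈[2..4] ⇒ +0.126028 -0.895909 +0.597081 = -0.172800;  D = +0.111465+0.132044i
d^3_{0,1}: k∈[1..3] ⇒ +0.031512 -0.504029 +0.895765 = +0.423247;  D = +0.189452-0.378479i
d^3_{1,1}: k∈[0..2] ⇒ +0.003940 -0.168037 +0.671931 = +0.507834;  D = +0.506966+0.029684i
d^3_{2,1}: k∈[0..1] ⇒ -0.028766 +0.306743 = +0.277976;  D = +0.094566+0.261396i
d^3_{3,1}: single k=0 term ⇒ +0.081350;  D = -0.059371+0.055614i
Y_3^{m'}(θ=1.5434,φ=1.1429) and Σ D·Y over m':
  (-0.0477+0.4311i)·(-0.3997+0.1180i)  (+0.4888-0.1488i)·(-0.0183-0.0211i)  (+0.1115+0.1320i)·(-0.1336+0.2928i)  (+0.1895-0.3785i)·(-0.0306+0.0000i)  (+0.5070+0.0297i)·(+0.1336+0.2928i)  (+0.0946+0.2614i)·(-0.0183+0.0211i)  (-0.0594+0.0556i)·(+0.3997+0.1180i)
Y_3^1(R⁻¹ n̂) = -0.081822+0.005910i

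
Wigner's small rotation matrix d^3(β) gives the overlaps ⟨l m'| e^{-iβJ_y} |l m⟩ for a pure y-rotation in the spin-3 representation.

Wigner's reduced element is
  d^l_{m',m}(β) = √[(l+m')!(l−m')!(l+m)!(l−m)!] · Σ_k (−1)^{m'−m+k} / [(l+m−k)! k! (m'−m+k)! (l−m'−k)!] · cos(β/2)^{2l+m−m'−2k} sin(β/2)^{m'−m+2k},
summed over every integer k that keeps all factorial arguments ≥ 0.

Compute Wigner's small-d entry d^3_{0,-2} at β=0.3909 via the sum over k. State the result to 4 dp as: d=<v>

d^3_{0,-2}(β=0.3909) via Wigner's sum:
With c≡cos(β/2)=0.980960 and s≡sin(β/2)=0.194208, N=[6·6·1·120]^{1/2}=65.726707
k: max(0,(-2)−(0))=0 … min(3+(-2),3−(0))=1
  k=0: (−1)^2·65.7267/(12)·0.9810^4·0.1942^2 = +0.191294
  k=1: (−1)^3·65.7267/(12)·0.9810^2·0.1942^4 = -0.007498
d^3_{0,-2}(0.3909) = +0.191294 -0.007498 = +0.183796

d=0.1838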